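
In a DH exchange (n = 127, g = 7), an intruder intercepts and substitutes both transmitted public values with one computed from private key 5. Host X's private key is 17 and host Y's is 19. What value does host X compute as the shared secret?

Host X receives an intruder's public value M = 7^5 mod 127 instead of the honest one.
7^1 ≡ 7 (mod 127)
7^2 = (7^1)^2 ≡ 7^2 = 49 ≡ 49 (mod 127)
7^4 = (7^2)^2 ≡ 49^2 = 2401 ≡ 115 (mod 127)
7^5 = 7^4 · 7^1 ≡ 115 · 7 ≡ 43 (mod 127).
So M = 43. Host X computes K = M^17 mod 127.
43^1 ≡ 43 (mod 127)
43^2 = (43^1)^2 ≡ 43^2 = 1849 ≡ 71 (mod 127)
43^4 = (43^2)^2 ≡ 71^2 = 5041 ≡ 88 (mod 127)
43^8 = (43^4)^2 ≡ 88^2 = 7744 ≡ 124 (mod 127)
43^16 = (43^8)^2 ≡ 124^2 = 15376 ≡ 9 (mod 127)
43^17 = 43^16 · 43^1 ≡ 9 · 43 ≡ 6 (mod 127).

6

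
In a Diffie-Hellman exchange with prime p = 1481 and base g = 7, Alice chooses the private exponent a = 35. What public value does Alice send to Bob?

45

Public value = 7^35 (mod 1481).
7^1 ≡ 7 (mod 1481)
7^2 = (7^1)^2 ≡ 7^2 = 49 ≡ 49 (mod 1481)
7^4 = (7^2)^2 ≡ 49^2 = 2401 ≡ 920 (mod 1481)
7^8 = (7^4)^2 ≡ 920^2 = 846400 ≡ 749 (mod 1481)
7^16 = (7^8)^2 ≡ 749^2 = 561001 ≡ 1183 (mod 1481)
7^32 = (7^16)^2 ≡ 1183^2 = 1399489 ≡ 1425 (mod 1481)
7^35 = 7^32 · 7^2 · 7^1 ≡ 1425 · 49 · 7 ≡ 45 (mod 1481).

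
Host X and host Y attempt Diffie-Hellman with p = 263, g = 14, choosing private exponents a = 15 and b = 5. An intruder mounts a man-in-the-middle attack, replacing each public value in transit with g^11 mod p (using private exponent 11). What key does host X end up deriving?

Host X receives an intruder's public value M = 14^11 mod 263 instead of the honest one.
14^1 ≡ 14 (mod 263)
14^2 = (14^1)^2 ≡ 14^2 = 196 ≡ 196 (mod 263)
14^4 = (14^2)^2 ≡ 196^2 = 38416 ≡ 18 (mod 263)
14^8 = (14^4)^2 ≡ 18^2 = 324 ≡ 61 (mod 263)
14^11 = 14^8 · 14^2 · 14^1 ≡ 61 · 196 · 14 ≡ 116 (mod 263).
So M = 116. Host X computes K = M^15 mod 263.
116^1 ≡ 116 (mod 263)
116^2 = (116^1)^2 ≡ 116^2 = 13456 ≡ 43 (mod 263)
116^4 = (116^2)^2 ≡ 43^2 = 1849 ≡ 8 (mod 263)
116^8 = (116^4)^2 ≡ 8^2 = 64 ≡ 64 (mod 263)
116^15 = 116^8 · 116^4 · 116^2 · 116^1 ≡ 64 · 8 · 43 · 116 ≡ 126 (mod 263).

126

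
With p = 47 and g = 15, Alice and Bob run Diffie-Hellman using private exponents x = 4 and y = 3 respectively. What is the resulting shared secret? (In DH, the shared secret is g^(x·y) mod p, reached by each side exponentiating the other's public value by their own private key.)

28

Alice sends A = g^x mod p = 15^4 mod 47.
15^1 ≡ 15 (mod 47)
15^2 = (15^1)^2 ≡ 15^2 = 225 ≡ 37 (mod 47)
15^4 = (15^2)^2 ≡ 37^2 = 1369 ≡ 6 (mod 47)
So A = 6. Bob then computes K = A^y mod p = 6^3 mod 47.
6^1 ≡ 6 (mod 47)
6^2 = (6^1)^2 ≡ 6^2 = 36 ≡ 36 (mod 47)
6^3 = 6^2 · 6^1 ≡ 36 · 6 ≡ 28 (mod 47).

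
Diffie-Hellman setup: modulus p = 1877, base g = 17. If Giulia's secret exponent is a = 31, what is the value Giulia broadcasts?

Public value = 17^31 mod 1877.
17^1 ≡ 17 (mod 1877)
17^2 = (17^1)^2 ≡ 17^2 = 289 ≡ 289 (mod 1877)
17^4 = (17^2)^2 ≡ 289^2 = 83521 ≡ 933 (mod 1877)
17^8 = (17^4)^2 ≡ 933^2 = 870489 ≡ 1438 (mod 1877)
17^16 = (17^8)^2 ≡ 1438^2 = 2067844 ≡ 1267 (mod 1877)
17^31 = 17^16 · 17^8 · 17^4 · 17^2 · 17^1 ≡ 1267 · 1438 · 933 · 289 · 17 ≡ 910 (mod 1877).

910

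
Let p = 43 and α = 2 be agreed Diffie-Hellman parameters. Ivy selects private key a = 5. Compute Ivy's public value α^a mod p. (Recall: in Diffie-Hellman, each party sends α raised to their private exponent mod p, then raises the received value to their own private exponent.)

32

Public value = 2^5 mod 43.
2^1 ≡ 2 (mod 43)
2^2 = (2^1)^2 ≡ 2^2 = 4 ≡ 4 (mod 43)
2^4 = (2^2)^2 ≡ 4^2 = 16 ≡ 16 (mod 43)
2^5 = 2^4 · 2^1 ≡ 16 · 2 ≡ 32 (mod 43).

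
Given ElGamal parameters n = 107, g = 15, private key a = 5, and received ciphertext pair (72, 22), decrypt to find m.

40

Shared mask s = c₁^a mod n = 72^5 mod 107.
72^1 ≡ 72 (mod 107)
72^2 = (72^1)^2 ≡ 72^2 = 5184 ≡ 48 (mod 107)
72^4 = (72^2)^2 ≡ 48^2 = 2304 ≡ 57 (mod 107)
72^5 = 72^4 · 72^1 ≡ 57 · 72 ≡ 38 (mod 107).
So s = 38; s⁻¹ ≡ 31 (mod 107).
m = c₂ · s⁻¹ mod 107 = 22 · 31 mod 107 = 40.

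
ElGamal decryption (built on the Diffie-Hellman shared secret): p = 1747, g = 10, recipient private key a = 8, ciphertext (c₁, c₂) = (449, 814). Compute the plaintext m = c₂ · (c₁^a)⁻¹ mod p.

Shared mask s = c₁^a mod p = 449^8 mod 1747.
449^1 ≡ 449 (mod 1747)
449^2 = (449^1)^2 ≡ 449^2 = 201601 ≡ 696 (mod 1747)
449^4 = (449^2)^2 ≡ 696^2 = 484416 ≡ 497 (mod 1747)
449^8 = (449^4)^2 ≡ 497^2 = 247009 ≡ 682 (mod 1747)
So s = 682; s⁻¹ ≡ 1227 (mod 1747).
m = c₂ · s⁻¹ mod 1747 = 814 · 1227 mod 1747 = 1241.

1241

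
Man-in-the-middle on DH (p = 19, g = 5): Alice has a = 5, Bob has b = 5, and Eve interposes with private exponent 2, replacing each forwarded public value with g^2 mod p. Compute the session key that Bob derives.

5

Bob receives Eve's public value M = 5^2 mod 19 instead of the honest one.
5^1 ≡ 5 (mod 19)
5^2 = (5^1)^2 ≡ 5^2 = 25 ≡ 6 (mod 19)
So M = 6. Bob computes K = M^5 mod 19.
6^1 ≡ 6 (mod 19)
6^2 = (6^1)^2 ≡ 6^2 = 36 ≡ 17 (mod 19)
6^4 = (6^2)^2 ≡ 17^2 = 289 ≡ 4 (mod 19)
6^5 = 6^4 · 6^1 ≡ 4 · 6 ≡ 5 (mod 19).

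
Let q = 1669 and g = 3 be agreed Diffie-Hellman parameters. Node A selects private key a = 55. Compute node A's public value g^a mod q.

1018

Public value = 3^55 mod 1669.
3^1 ≡ 3 (mod 1669)
3^2 = (3^1)^2 ≡ 3^2 = 9 ≡ 9 (mod 1669)
3^4 = (3^2)^2 ≡ 9^2 = 81 ≡ 81 (mod 1669)
3^8 = (3^4)^2 ≡ 81^2 = 6561 ≡ 1554 (mod 1669)
3^16 = (3^8)^2 ≡ 1554^2 = 2414916 ≡ 1542 (mod 1669)
3^32 = (3^16)^2 ≡ 1542^2 = 2377764 ≡ 1108 (mod 1669)
3^55 = 3^32 · 3^16 · 3^4 · 3^2 · 3^1 ≡ 1108 · 1542 · 81 · 9 · 3 ≡ 1018 (mod 1669).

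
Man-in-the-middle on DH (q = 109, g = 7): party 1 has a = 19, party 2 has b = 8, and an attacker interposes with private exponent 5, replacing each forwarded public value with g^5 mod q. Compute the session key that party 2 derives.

Party 2 receives an attacker's public value M = 7^5 mod 109 instead of the honest one.
7^1 ≡ 7 (mod 109)
7^2 = (7^1)^2 ≡ 7^2 = 49 ≡ 49 (mod 109)
7^4 = (7^2)^2 ≡ 49^2 = 2401 ≡ 3 (mod 109)
7^5 = 7^4 · 7^1 ≡ 3 · 7 ≡ 21 (mod 109).
So M = 21. Party 2 computes K = M^8 mod 109.
21^1 ≡ 21 (mod 109)
21^2 = (21^1)^2 ≡ 21^2 = 441 ≡ 5 (mod 109)
21^4 = (21^2)^2 ≡ 5^2 = 25 ≡ 25 (mod 109)
21^8 = (21^4)^2 ≡ 25^2 = 625 ≡ 80 (mod 109)

80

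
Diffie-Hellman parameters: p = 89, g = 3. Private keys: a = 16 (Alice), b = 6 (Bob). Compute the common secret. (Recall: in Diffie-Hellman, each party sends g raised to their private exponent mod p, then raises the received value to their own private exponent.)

Alice sends A = g^a mod p = 3^16 mod 89.
3^1 ≡ 3 (mod 89)
3^2 = (3^1)^2 ≡ 3^2 = 9 ≡ 9 (mod 89)
3^4 = (3^2)^2 ≡ 9^2 = 81 ≡ 81 (mod 89)
3^8 = (3^4)^2 ≡ 81^2 = 6561 ≡ 64 (mod 89)
3^16 = (3^8)^2 ≡ 64^2 = 4096 ≡ 2 (mod 89)
So A = 2. Bob then computes K = A^b mod p = 2^6 mod 89.
2^1 ≡ 2 (mod 89)
2^2 = (2^1)^2 ≡ 2^2 = 4 ≡ 4 (mod 89)
2^4 = (2^2)^2 ≡ 4^2 = 16 ≡ 16 (mod 89)
2^6 = 2^4 · 2^2 ≡ 16 · 4 ≡ 64 (mod 89).

64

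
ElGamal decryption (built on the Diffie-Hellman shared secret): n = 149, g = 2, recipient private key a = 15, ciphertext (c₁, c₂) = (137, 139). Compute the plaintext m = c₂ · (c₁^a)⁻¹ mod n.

113

Shared mask s = c₁^a mod n = 137^15 mod 149.
137^1 ≡ 137 (mod 149)
137^2 = (137^1)^2 ≡ 137^2 = 18769 ≡ 144 (mod 149)
137^4 = (137^2)^2 ≡ 144^2 = 20736 ≡ 25 (mod 149)
137^8 = (137^4)^2 ≡ 25^2 = 625 ≡ 29 (mod 149)
137^15 = 137^8 · 137^4 · 137^2 · 137^1 ≡ 29 · 25 · 144 · 137 ≡ 141 (mod 149).
So s = 141; s⁻¹ ≡ 93 (mod 149).
m = c₂ · s⁻¹ mod 149 = 139 · 93 mod 149 = 113.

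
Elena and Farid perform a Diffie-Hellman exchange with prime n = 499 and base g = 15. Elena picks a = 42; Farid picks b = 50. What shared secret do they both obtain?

127

Elena sends A = g^a mod n = 15^42 mod 499.
15^1 ≡ 15 (mod 499)
15^2 = (15^1)^2 ≡ 15^2 = 225 ≡ 225 (mod 499)
15^4 = (15^2)^2 ≡ 225^2 = 50625 ≡ 226 (mod 499)
15^8 = (15^4)^2 ≡ 226^2 = 51076 ≡ 178 (mod 499)
15^16 = (15^8)^2 ≡ 178^2 = 31684 ≡ 247 (mod 499)
15^32 = (15^16)^2 ≡ 247^2 = 61009 ≡ 131 (mod 499)
15^42 = 15^32 · 15^8 · 15^2 ≡ 131 · 178 · 225 ≡ 64 (mod 499).
So A = 64. Farid then computes K = A^b mod n = 64^50 mod 499.
64^1 ≡ 64 (mod 499)
64^2 = (64^1)^2 ≡ 64^2 = 4096 ≡ 104 (mod 499)
64^4 = (64^2)^2 ≡ 104^2 = 10816 ≡ 337 (mod 499)
64^8 = (64^4)^2 ≡ 337^2 = 113569 ≡ 296 (mod 499)
64^16 = (64^8)^2 ≡ 296^2 = 87616 ≡ 291 (mod 499)
64^32 = (64^16)^2 ≡ 291^2 = 84681 ≡ 350 (mod 499)
64^50 = 64^32 · 64^16 · 64^2 ≡ 350 · 291 · 104 ≡ 127 (mod 499).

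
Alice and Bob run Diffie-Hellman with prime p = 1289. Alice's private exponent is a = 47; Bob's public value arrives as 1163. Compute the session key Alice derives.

899

Shared key K = 1163^47 mod 1289.
1163^1 ≡ 1163 (mod 1289)
1163^2 = (1163^1)^2 ≡ 1163^2 = 1352569 ≡ 408 (mod 1289)
1163^4 = (1163^2)^2 ≡ 408^2 = 166464 ≡ 183 (mod 1289)
1163^8 = (1163^4)^2 ≡ 183^2 = 33489 ≡ 1264 (mod 1289)
1163^16 = (1163^8)^2 ≡ 1264^2 = 1597696 ≡ 625 (mod 1289)
1163^32 = (1163^16)^2 ≡ 625^2 = 390625 ≡ 58 (mod 1289)
1163^47 = 1163^32 · 1163^8 · 1163^4 · 1163^2 · 1163^1 ≡ 58 · 1264 · 183 · 408 · 1163 ≡ 899 (mod 1289).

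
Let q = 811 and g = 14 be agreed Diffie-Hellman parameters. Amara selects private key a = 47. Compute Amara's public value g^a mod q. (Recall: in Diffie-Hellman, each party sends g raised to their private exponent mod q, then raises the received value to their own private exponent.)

Public value = 14^47 mod 811.
14^1 ≡ 14 (mod 811)
14^2 = (14^1)^2 ≡ 14^2 = 196 ≡ 196 (mod 811)
14^4 = (14^2)^2 ≡ 196^2 = 38416 ≡ 299 (mod 811)
14^8 = (14^4)^2 ≡ 299^2 = 89401 ≡ 191 (mod 811)
14^16 = (14^8)^2 ≡ 191^2 = 36481 ≡ 797 (mod 811)
14^32 = (14^16)^2 ≡ 797^2 = 635209 ≡ 196 (mod 811)
14^47 = 14^32 · 14^8 · 14^4 · 14^2 · 14^1 ≡ 196 · 191 · 299 · 196 · 14 ≡ 615 (mod 811).

615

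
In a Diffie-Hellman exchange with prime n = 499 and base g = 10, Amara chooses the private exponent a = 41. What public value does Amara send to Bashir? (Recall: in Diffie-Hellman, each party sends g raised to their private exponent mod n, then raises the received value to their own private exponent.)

341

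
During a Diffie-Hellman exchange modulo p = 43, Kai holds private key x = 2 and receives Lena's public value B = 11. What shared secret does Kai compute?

35

Shared key K = 11^2 mod 43.
11^1 ≡ 11 (mod 43)
11^2 = (11^1)^2 ≡ 11^2 = 121 ≡ 35 (mod 43)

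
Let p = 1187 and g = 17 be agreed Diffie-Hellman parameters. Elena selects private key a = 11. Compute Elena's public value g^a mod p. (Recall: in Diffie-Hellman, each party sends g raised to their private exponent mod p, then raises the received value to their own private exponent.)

Public value = 17^11 mod 1187.
17^1 ≡ 17 (mod 1187)
17^2 = (17^1)^2 ≡ 17^2 = 289 ≡ 289 (mod 1187)
17^4 = (17^2)^2 ≡ 289^2 = 83521 ≡ 431 (mod 1187)
17^8 = (17^4)^2 ≡ 431^2 = 185761 ≡ 589 (mod 1187)
17^11 = 17^8 · 17^2 · 17^1 ≡ 589 · 289 · 17 ≡ 1038 (mod 1187).

1038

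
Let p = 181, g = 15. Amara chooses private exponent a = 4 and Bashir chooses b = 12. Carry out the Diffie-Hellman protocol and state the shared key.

117

Bashir sends B = g^b mod p = 15^12 mod 181.
15^1 ≡ 15 (mod 181)
15^2 = (15^1)^2 ≡ 15^2 = 225 ≡ 44 (mod 181)
15^4 = (15^2)^2 ≡ 44^2 = 1936 ≡ 126 (mod 181)
15^8 = (15^4)^2 ≡ 126^2 = 15876 ≡ 129 (mod 181)
15^12 = 15^8 · 15^4 ≡ 129 · 126 ≡ 145 (mod 181).
So B = 145. Amara then computes K = B^a mod p = 145^4 mod 181.
145^1 ≡ 145 (mod 181)
145^2 = (145^1)^2 ≡ 145^2 = 21025 ≡ 29 (mod 181)
145^4 = (145^2)^2 ≡ 29^2 = 841 ≡ 117 (mod 181)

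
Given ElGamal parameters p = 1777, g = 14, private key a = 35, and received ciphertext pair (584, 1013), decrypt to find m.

57

Shared mask s = c₁^a mod p = 584^35 mod 1777.
584^1 ≡ 584 (mod 1777)
584^2 = (584^1)^2 ≡ 584^2 = 341056 ≡ 1649 (mod 1777)
584^4 = (584^2)^2 ≡ 1649^2 = 2719201 ≡ 391 (mod 1777)
584^8 = (584^4)^2 ≡ 391^2 = 152881 ≡ 59 (mod 1777)
584^16 = (584^8)^2 ≡ 59^2 = 3481 ≡ 1704 (mod 1777)
584^32 = (584^16)^2 ≡ 1704^2 = 2903616 ≡ 1775 (mod 1777)
584^35 = 584^32 · 584^2 · 584^1 ≡ 1775 · 1649 · 584 ≡ 236 (mod 1777).
So s = 236; s⁻¹ ≡ 1649 (mod 1777).
m = c₂ · s⁻¹ mod 1777 = 1013 · 1649 mod 1777 = 57.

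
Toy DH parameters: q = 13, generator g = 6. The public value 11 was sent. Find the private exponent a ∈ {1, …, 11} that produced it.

11

Try successive powers of 6 modulo 13:
6^1 ≡ 6
6^2 ≡ 10
6^3 ≡ 8
6^4 ≡ 9
6^5 ≡ 2
6^6 ≡ 12
6^7 ≡ 7
6^8 ≡ 3
6^9 ≡ 5
6^10 ≡ 4
6^11 ≡ 11
Found: a = 11.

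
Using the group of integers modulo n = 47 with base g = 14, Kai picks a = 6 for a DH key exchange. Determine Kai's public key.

Public value = 14^6 mod 47.
14^1 ≡ 14 (mod 47)
14^2 = (14^1)^2 ≡ 14^2 = 196 ≡ 8 (mod 47)
14^4 = (14^2)^2 ≡ 8^2 = 64 ≡ 17 (mod 47)
14^6 = 14^4 · 14^2 ≡ 17 · 8 ≡ 42 (mod 47).

42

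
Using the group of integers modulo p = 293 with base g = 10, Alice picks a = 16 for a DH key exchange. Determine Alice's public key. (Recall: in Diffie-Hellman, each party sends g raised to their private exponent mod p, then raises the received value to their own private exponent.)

148

Public value = 10^16 mod 293.
10^1 ≡ 10 (mod 293)
10^2 = (10^1)^2 ≡ 10^2 = 100 ≡ 100 (mod 293)
10^4 = (10^2)^2 ≡ 100^2 = 10000 ≡ 38 (mod 293)
10^8 = (10^4)^2 ≡ 38^2 = 1444 ≡ 272 (mod 293)
10^16 = (10^8)^2 ≡ 272^2 = 73984 ≡ 148 (mod 293)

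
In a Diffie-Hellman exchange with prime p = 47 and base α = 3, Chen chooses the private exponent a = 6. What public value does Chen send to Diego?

24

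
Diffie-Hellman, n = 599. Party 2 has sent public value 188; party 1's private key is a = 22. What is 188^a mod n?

Shared key K = 188^22 mod 599.
188^1 ≡ 188 (mod 599)
188^2 = (188^1)^2 ≡ 188^2 = 35344 ≡ 3 (mod 599)
188^4 = (188^2)^2 ≡ 3^2 = 9 ≡ 9 (mod 599)
188^8 = (188^4)^2 ≡ 9^2 = 81 ≡ 81 (mod 599)
188^16 = (188^8)^2 ≡ 81^2 = 6561 ≡ 571 (mod 599)
188^22 = 188^16 · 188^4 · 188^2 ≡ 571 · 9 · 3 ≡ 442 (mod 599).

442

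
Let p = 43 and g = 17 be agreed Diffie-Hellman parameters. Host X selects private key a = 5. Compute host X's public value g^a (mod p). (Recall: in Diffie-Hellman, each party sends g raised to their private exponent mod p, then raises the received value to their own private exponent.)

Public value = 17^5 (mod 43).
17^1 ≡ 17 (mod 43)
17^2 = (17^1)^2 ≡ 17^2 = 289 ≡ 31 (mod 43)
17^4 = (17^2)^2 ≡ 31^2 = 961 ≡ 15 (mod 43)
17^5 = 17^4 · 17^1 ≡ 15 · 17 ≡ 40 (mod 43).

40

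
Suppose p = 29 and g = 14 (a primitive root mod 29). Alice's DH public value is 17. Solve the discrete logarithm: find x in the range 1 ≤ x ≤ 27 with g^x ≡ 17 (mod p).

Try successive powers of 14 modulo 29:
14^1 ≡ 14
14^2 ≡ 22
14^3 ≡ 18
14^4 ≡ 20
14^5 ≡ 19
14^6 ≡ 5
14^7 ≡ 12
14^8 ≡ 23
14^9 ≡ 3
14^10 ≡ 13
14^11 ≡ 8
14^12 ≡ 25
14^13 ≡ 2
14^14 ≡ 28
14^15 ≡ 15
14^16 ≡ 7
14^17 ≡ 11
14^18 ≡ 9
14^19 ≡ 10
14^20 ≡ 24
14^21 ≡ 17
Found: x = 21.

21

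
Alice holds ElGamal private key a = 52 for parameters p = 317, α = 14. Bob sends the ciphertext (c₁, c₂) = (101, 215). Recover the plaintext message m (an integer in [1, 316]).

132

Shared mask s = c₁^a mod p = 101^52 mod 317.
101^1 ≡ 101 (mod 317)
101^2 = (101^1)^2 ≡ 101^2 = 10201 ≡ 57 (mod 317)
101^4 = (101^2)^2 ≡ 57^2 = 3249 ≡ 79 (mod 317)
101^8 = (101^4)^2 ≡ 79^2 = 6241 ≡ 218 (mod 317)
101^16 = (101^8)^2 ≡ 218^2 = 47524 ≡ 291 (mod 317)
101^32 = (101^16)^2 ≡ 291^2 = 84681 ≡ 42 (mod 317)
101^52 = 101^32 · 101^16 · 101^4 ≡ 42 · 291 · 79 ≡ 273 (mod 317).
So s = 273; s⁻¹ ≡ 36 (mod 317).
m = c₂ · s⁻¹ mod 317 = 215 · 36 mod 317 = 132.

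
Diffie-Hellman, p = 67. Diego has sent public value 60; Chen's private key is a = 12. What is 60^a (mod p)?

9

Shared key K = 60^12 mod 67.
60^1 ≡ 60 (mod 67)
60^2 = (60^1)^2 ≡ 60^2 = 3600 ≡ 49 (mod 67)
60^4 = (60^2)^2 ≡ 49^2 = 2401 ≡ 56 (mod 67)
60^8 = (60^4)^2 ≡ 56^2 = 3136 ≡ 54 (mod 67)
60^12 = 60^8 · 60^4 ≡ 54 · 56 ≡ 9 (mod 67).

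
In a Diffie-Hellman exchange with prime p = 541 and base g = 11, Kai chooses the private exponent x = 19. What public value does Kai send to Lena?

Public value = 11^19 (mod 541).
11^1 ≡ 11 (mod 541)
11^2 = (11^1)^2 ≡ 11^2 = 121 ≡ 121 (mod 541)
11^4 = (11^2)^2 ≡ 121^2 = 14641 ≡ 34 (mod 541)
11^8 = (11^4)^2 ≡ 34^2 = 1156 ≡ 74 (mod 541)
11^16 = (11^8)^2 ≡ 74^2 = 5476 ≡ 66 (mod 541)
11^19 = 11^16 · 11^2 · 11^1 ≡ 66 · 121 · 11 ≡ 204 (mod 541).

204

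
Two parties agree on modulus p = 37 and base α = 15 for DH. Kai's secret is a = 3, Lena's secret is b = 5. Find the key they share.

23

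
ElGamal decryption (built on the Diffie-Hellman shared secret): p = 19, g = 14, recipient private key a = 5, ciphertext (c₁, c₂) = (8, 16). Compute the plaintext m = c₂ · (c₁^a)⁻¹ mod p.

14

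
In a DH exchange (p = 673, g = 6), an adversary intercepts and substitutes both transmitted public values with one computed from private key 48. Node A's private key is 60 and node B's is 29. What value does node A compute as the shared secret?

620

Node A receives an adversary's public value M = 6^48 mod 673 instead of the honest one.
6^1 ≡ 6 (mod 673)
6^2 = (6^1)^2 ≡ 6^2 = 36 ≡ 36 (mod 673)
6^4 = (6^2)^2 ≡ 36^2 = 1296 ≡ 623 (mod 673)
6^8 = (6^4)^2 ≡ 623^2 = 388129 ≡ 481 (mod 673)
6^16 = (6^8)^2 ≡ 481^2 = 231361 ≡ 522 (mod 673)
6^32 = (6^16)^2 ≡ 522^2 = 272484 ≡ 592 (mod 673)
6^48 = 6^32 · 6^16 ≡ 592 · 522 ≡ 117 (mod 673).
So M = 117. Node A computes K = M^60 mod 673.
117^1 ≡ 117 (mod 673)
117^2 = (117^1)^2 ≡ 117^2 = 13689 ≡ 229 (mod 673)
117^4 = (117^2)^2 ≡ 229^2 = 52441 ≡ 620 (mod 673)
117^8 = (117^4)^2 ≡ 620^2 = 384400 ≡ 117 (mod 673)
117^16 = (117^8)^2 ≡ 117^2 = 13689 ≡ 229 (mod 673)
117^32 = (117^16)^2 ≡ 229^2 = 52441 ≡ 620 (mod 673)
117^60 = 117^32 · 117^16 · 117^8 · 117^4 ≡ 620 · 229 · 117 · 620 ≡ 620 (mod 673).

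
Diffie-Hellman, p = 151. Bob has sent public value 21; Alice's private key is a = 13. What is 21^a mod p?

Shared key K = 21^13 mod 151.
21^1 ≡ 21 (mod 151)
21^2 = (21^1)^2 ≡ 21^2 = 441 ≡ 139 (mod 151)
21^4 = (21^2)^2 ≡ 139^2 = 19321 ≡ 144 (mod 151)
21^8 = (21^4)^2 ≡ 144^2 = 20736 ≡ 49 (mod 151)
21^13 = 21^8 · 21^4 · 21^1 ≡ 49 · 144 · 21 ≡ 45 (mod 151).

45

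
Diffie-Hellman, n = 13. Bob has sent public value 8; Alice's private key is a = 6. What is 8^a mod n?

Shared key K = 8^6 mod 13.
8^1 ≡ 8 (mod 13)
8^2 = (8^1)^2 ≡ 8^2 = 64 ≡ 12 (mod 13)
8^4 = (8^2)^2 ≡ 12^2 = 144 ≡ 1 (mod 13)
8^6 = 8^4 · 8^2 ≡ 1 · 12 ≡ 12 (mod 13).

12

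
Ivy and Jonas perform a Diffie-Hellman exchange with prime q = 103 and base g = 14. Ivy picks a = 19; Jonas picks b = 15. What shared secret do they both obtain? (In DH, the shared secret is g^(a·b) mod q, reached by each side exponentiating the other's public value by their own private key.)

Ivy sends A = g^a mod q = 14^19 mod 103.
14^1 ≡ 14 (mod 103)
14^2 = (14^1)^2 ≡ 14^2 = 196 ≡ 93 (mod 103)
14^4 = (14^2)^2 ≡ 93^2 = 8649 ≡ 100 (mod 103)
14^8 = (14^4)^2 ≡ 100^2 = 10000 ≡ 9 (mod 103)
14^16 = (14^8)^2 ≡ 9^2 = 81 ≡ 81 (mod 103)
14^19 = 14^16 · 14^2 · 14^1 ≡ 81 · 93 · 14 ≡ 93 (mod 103).
So A = 93. Jonas then computes K = A^b mod q = 93^15 mod 103.
93^1 ≡ 93 (mod 103)
93^2 = (93^1)^2 ≡ 93^2 = 8649 ≡ 100 (mod 103)
93^4 = (93^2)^2 ≡ 100^2 = 10000 ≡ 9 (mod 103)
93^8 = (93^4)^2 ≡ 9^2 = 81 ≡ 81 (mod 103)
93^15 = 93^8 · 93^4 · 93^2 · 93^1 ≡ 81 · 9 · 100 · 93 ≡ 34 (mod 103).

34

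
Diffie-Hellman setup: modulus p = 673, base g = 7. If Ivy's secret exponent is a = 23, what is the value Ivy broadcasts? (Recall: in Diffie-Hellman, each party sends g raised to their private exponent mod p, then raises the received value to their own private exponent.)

595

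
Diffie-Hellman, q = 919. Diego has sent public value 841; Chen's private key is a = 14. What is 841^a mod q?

811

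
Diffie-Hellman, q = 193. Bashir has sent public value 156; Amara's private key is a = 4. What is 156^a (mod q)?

Shared key K = 156^4 mod 193.
156^1 ≡ 156 (mod 193)
156^2 = (156^1)^2 ≡ 156^2 = 24336 ≡ 18 (mod 193)
156^4 = (156^2)^2 ≡ 18^2 = 324 ≡ 131 (mod 193)

131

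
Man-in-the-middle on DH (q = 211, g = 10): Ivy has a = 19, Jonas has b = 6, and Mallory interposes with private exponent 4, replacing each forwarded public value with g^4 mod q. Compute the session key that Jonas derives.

107

Jonas receives Mallory's public value M = 10^4 mod 211 instead of the honest one.
10^1 ≡ 10 (mod 211)
10^2 = (10^1)^2 ≡ 10^2 = 100 ≡ 100 (mod 211)
10^4 = (10^2)^2 ≡ 100^2 = 10000 ≡ 83 (mod 211)
So M = 83. Jonas computes K = M^6 mod 211.
83^1 ≡ 83 (mod 211)
83^2 = (83^1)^2 ≡ 83^2 = 6889 ≡ 137 (mod 211)
83^4 = (83^2)^2 ≡ 137^2 = 18769 ≡ 201 (mod 211)
83^6 = 83^4 · 83^2 ≡ 201 · 137 ≡ 107 (mod 211).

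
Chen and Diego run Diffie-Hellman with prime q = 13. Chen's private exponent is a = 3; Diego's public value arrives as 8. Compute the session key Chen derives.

5

Shared key K = 8^3 mod 13.
8^1 ≡ 8 (mod 13)
8^2 = (8^1)^2 ≡ 8^2 = 64 ≡ 12 (mod 13)
8^3 = 8^2 · 8^1 ≡ 12 · 8 ≡ 5 (mod 13).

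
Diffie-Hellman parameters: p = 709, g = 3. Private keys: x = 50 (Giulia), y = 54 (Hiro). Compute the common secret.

Giulia sends A = g^x mod p = 3^50 mod 709.
3^1 ≡ 3 (mod 709)
3^2 = (3^1)^2 ≡ 3^2 = 9 ≡ 9 (mod 709)
3^4 = (3^2)^2 ≡ 9^2 = 81 ≡ 81 (mod 709)
3^8 = (3^4)^2 ≡ 81^2 = 6561 ≡ 180 (mod 709)
3^16 = (3^8)^2 ≡ 180^2 = 32400 ≡ 495 (mod 709)
3^32 = (3^16)^2 ≡ 495^2 = 245025 ≡ 420 (mod 709)
3^50 = 3^32 · 3^16 · 3^2 ≡ 420 · 495 · 9 ≡ 49 (mod 709).
So A = 49. Hiro then computes K = A^y mod p = 49^54 mod 709.
49^1 ≡ 49 (mod 709)
49^2 = (49^1)^2 ≡ 49^2 = 2401 ≡ 274 (mod 709)
49^4 = (49^2)^2 ≡ 274^2 = 75076 ≡ 631 (mod 709)
49^8 = (49^4)^2 ≡ 631^2 = 398161 ≡ 412 (mod 709)
49^16 = (49^8)^2 ≡ 412^2 = 169744 ≡ 293 (mod 709)
49^32 = (49^16)^2 ≡ 293^2 = 85849 ≡ 60 (mod 709)
49^54 = 49^32 · 49^16 · 49^4 · 49^2 ≡ 60 · 293 · 631 · 274 ≡ 610 (mod 709).

610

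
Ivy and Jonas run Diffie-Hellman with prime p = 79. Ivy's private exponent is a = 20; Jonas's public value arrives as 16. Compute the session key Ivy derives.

4

Shared key K = 16^20 mod 79.
16^1 ≡ 16 (mod 79)
16^2 = (16^1)^2 ≡ 16^2 = 256 ≡ 19 (mod 79)
16^4 = (16^2)^2 ≡ 19^2 = 361 ≡ 45 (mod 79)
16^8 = (16^4)^2 ≡ 45^2 = 2025 ≡ 50 (mod 79)
16^16 = (16^8)^2 ≡ 50^2 = 2500 ≡ 51 (mod 79)
16^20 = 16^16 · 16^4 ≡ 51 · 45 ≡ 4 (mod 79).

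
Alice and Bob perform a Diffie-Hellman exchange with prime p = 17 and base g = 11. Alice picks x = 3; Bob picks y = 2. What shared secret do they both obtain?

Bob sends B = g^y mod p = 11^2 mod 17.
11^1 ≡ 11 (mod 17)
11^2 = (11^1)^2 ≡ 11^2 = 121 ≡ 2 (mod 17)
So B = 2. Alice then computes K = B^x mod p = 2^3 mod 17.
2^1 ≡ 2 (mod 17)
2^2 = (2^1)^2 ≡ 2^2 = 4 ≡ 4 (mod 17)
2^3 = 2^2 · 2^1 ≡ 4 · 2 ≡ 8 (mod 17).

8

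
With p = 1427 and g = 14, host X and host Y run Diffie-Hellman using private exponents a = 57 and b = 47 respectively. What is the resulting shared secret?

Host Y sends B = g^b mod p = 14^47 mod 1427.
14^1 ≡ 14 (mod 1427)
14^2 = (14^1)^2 ≡ 14^2 = 196 ≡ 196 (mod 1427)
14^4 = (14^2)^2 ≡ 196^2 = 38416 ≡ 1314 (mod 1427)
14^8 = (14^4)^2 ≡ 1314^2 = 1726596 ≡ 1353 (mod 1427)
14^16 = (14^8)^2 ≡ 1353^2 = 1830609 ≡ 1195 (mod 1427)
14^32 = (14^16)^2 ≡ 1195^2 = 1428025 ≡ 1025 (mod 1427)
14^47 = 14^32 · 14^8 · 14^4 · 14^2 · 14^1 ≡ 1025 · 1353 · 1314 · 196 · 14 ≡ 546 (mod 1427).
So B = 546. Host X then computes K = B^a mod p = 546^57 mod 1427.
546^1 ≡ 546 (mod 1427)
546^2 = (546^1)^2 ≡ 546^2 = 298116 ≡ 1300 (mod 1427)
546^4 = (546^2)^2 ≡ 1300^2 = 1690000 ≡ 432 (mod 1427)
546^8 = (546^4)^2 ≡ 432^2 = 186624 ≡ 1114 (mod 1427)
546^16 = (546^8)^2 ≡ 1114^2 = 1240996 ≡ 933 (mod 1427)
546^32 = (546^16)^2 ≡ 933^2 = 870489 ≡ 19 (mod 1427)
546^57 = 546^32 · 546^16 · 546^8 · 546^1 ≡ 19 · 933 · 1114 · 546 ≡ 738 (mod 1427).

738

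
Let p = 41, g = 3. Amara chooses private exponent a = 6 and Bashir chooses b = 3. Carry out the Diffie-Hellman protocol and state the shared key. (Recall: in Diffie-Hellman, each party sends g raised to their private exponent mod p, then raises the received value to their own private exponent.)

Bashir sends B = g^b mod p = 3^3 mod 41.
3^1 ≡ 3 (mod 41)
3^2 = (3^1)^2 ≡ 3^2 = 9 ≡ 9 (mod 41)
3^3 = 3^2 · 3^1 ≡ 9 · 3 ≡ 27 (mod 41).
So B = 27. Amara then computes K = B^a mod p = 27^6 mod 41.
27^1 ≡ 27 (mod 41)
27^2 = (27^1)^2 ≡ 27^2 = 729 ≡ 32 (mod 41)
27^4 = (27^2)^2 ≡ 32^2 = 1024 ≡ 40 (mod 41)
27^6 = 27^4 · 27^2 ≡ 40 · 32 ≡ 9 (mod 41).

9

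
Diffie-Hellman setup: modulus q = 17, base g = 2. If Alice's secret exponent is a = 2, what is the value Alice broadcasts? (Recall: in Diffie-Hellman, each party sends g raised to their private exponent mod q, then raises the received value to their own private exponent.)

4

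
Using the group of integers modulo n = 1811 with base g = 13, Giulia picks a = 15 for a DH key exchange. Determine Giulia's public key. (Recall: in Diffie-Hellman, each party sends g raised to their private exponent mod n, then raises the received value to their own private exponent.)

Public value = 13^15 (mod 1811).
13^1 ≡ 13 (mod 1811)
13^2 = (13^1)^2 ≡ 13^2 = 169 ≡ 169 (mod 1811)
13^4 = (13^2)^2 ≡ 169^2 = 28561 ≡ 1396 (mod 1811)
13^8 = (13^4)^2 ≡ 1396^2 = 1948816 ≡ 180 (mod 1811)
13^15 = 13^8 · 13^4 · 13^2 · 13^1 ≡ 180 · 1396 · 169 · 13 ≡ 542 (mod 1811).

542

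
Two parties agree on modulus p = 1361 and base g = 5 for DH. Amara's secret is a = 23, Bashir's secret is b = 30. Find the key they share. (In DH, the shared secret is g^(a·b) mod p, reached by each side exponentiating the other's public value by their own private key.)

Bashir sends B = g^b mod p = 5^30 mod 1361.
5^1 ≡ 5 (mod 1361)
5^2 = (5^1)^2 ≡ 5^2 = 25 ≡ 25 (mod 1361)
5^4 = (5^2)^2 ≡ 25^2 = 625 ≡ 625 (mod 1361)
5^8 = (5^4)^2 ≡ 625^2 = 390625 ≡ 18 (mod 1361)
5^16 = (5^8)^2 ≡ 18^2 = 324 ≡ 324 (mod 1361)
5^30 = 5^16 · 5^8 · 5^4 · 5^2 ≡ 324 · 18 · 625 · 25 ≡ 606 (mod 1361).
So B = 606. Amara then computes K = B^a mod p = 606^23 mod 1361.
606^1 ≡ 606 (mod 1361)
606^2 = (606^1)^2 ≡ 606^2 = 367236 ≡ 1127 (mod 1361)
606^4 = (606^2)^2 ≡ 1127^2 = 1270129 ≡ 316 (mod 1361)
606^8 = (606^4)^2 ≡ 316^2 = 99856 ≡ 503 (mod 1361)
606^16 = (606^8)^2 ≡ 503^2 = 253009 ≡ 1224 (mod 1361)
606^23 = 606^16 · 606^4 · 606^2 · 606^1 ≡ 1224 · 316 · 1127 · 606 ≡ 450 (mod 1361).

450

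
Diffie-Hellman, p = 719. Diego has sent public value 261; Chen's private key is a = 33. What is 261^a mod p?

Shared key K = 261^33 mod 719.
261^1 ≡ 261 (mod 719)
261^2 = (261^1)^2 ≡ 261^2 = 68121 ≡ 535 (mod 719)
261^4 = (261^2)^2 ≡ 535^2 = 286225 ≡ 63 (mod 719)
261^8 = (261^4)^2 ≡ 63^2 = 3969 ≡ 374 (mod 719)
261^16 = (261^8)^2 ≡ 374^2 = 139876 ≡ 390 (mod 719)
261^32 = (261^16)^2 ≡ 390^2 = 152100 ≡ 391 (mod 719)
261^33 = 261^32 · 261^1 ≡ 391 · 261 ≡ 672 (mod 719).

672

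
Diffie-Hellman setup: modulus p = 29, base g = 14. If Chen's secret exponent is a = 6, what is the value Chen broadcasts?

5

Public value = 14^6 (mod 29).
14^1 ≡ 14 (mod 29)
14^2 = (14^1)^2 ≡ 14^2 = 196 ≡ 22 (mod 29)
14^4 = (14^2)^2 ≡ 22^2 = 484 ≡ 20 (mod 29)
14^6 = 14^4 · 14^2 ≡ 20 · 22 ≡ 5 (mod 29).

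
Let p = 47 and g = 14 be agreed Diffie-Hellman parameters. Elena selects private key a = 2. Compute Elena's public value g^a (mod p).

8

Public value = 14^2 (mod 47).
14^1 ≡ 14 (mod 47)
14^2 = (14^1)^2 ≡ 14^2 = 196 ≡ 8 (mod 47)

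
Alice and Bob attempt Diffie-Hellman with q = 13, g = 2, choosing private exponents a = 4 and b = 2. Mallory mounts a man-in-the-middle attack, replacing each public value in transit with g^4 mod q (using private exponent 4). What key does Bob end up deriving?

9

Bob receives Mallory's public value M = 2^4 mod 13 instead of the honest one.
2^1 ≡ 2 (mod 13)
2^2 = (2^1)^2 ≡ 2^2 = 4 ≡ 4 (mod 13)
2^4 = (2^2)^2 ≡ 4^2 = 16 ≡ 3 (mod 13)
So M = 3. Bob computes K = M^2 mod 13.
3^1 ≡ 3 (mod 13)
3^2 = (3^1)^2 ≡ 3^2 = 9 ≡ 9 (mod 13)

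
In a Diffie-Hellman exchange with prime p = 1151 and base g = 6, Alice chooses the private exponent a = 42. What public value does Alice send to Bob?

Public value = 6^42 mod 1151.
6^1 ≡ 6 (mod 1151)
6^2 = (6^1)^2 ≡ 6^2 = 36 ≡ 36 (mod 1151)
6^4 = (6^2)^2 ≡ 36^2 = 1296 ≡ 145 (mod 1151)
6^8 = (6^4)^2 ≡ 145^2 = 21025 ≡ 307 (mod 1151)
6^16 = (6^8)^2 ≡ 307^2 = 94249 ≡ 1018 (mod 1151)
6^32 = (6^16)^2 ≡ 1018^2 = 1036324 ≡ 424 (mod 1151)
6^42 = 6^32 · 6^8 · 6^2 ≡ 424 · 307 · 36 ≡ 327 (mod 1151).

327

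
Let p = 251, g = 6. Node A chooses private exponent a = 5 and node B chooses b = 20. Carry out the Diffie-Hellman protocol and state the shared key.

20

Node B sends B = g^b mod p = 6^20 mod 251.
6^1 ≡ 6 (mod 251)
6^2 = (6^1)^2 ≡ 6^2 = 36 ≡ 36 (mod 251)
6^4 = (6^2)^2 ≡ 36^2 = 1296 ≡ 41 (mod 251)
6^8 = (6^4)^2 ≡ 41^2 = 1681 ≡ 175 (mod 251)
6^16 = (6^8)^2 ≡ 175^2 = 30625 ≡ 3 (mod 251)
6^20 = 6^16 · 6^4 ≡ 3 · 41 ≡ 123 (mod 251).
So B = 123. Node A then computes K = B^a mod p = 123^5 mod 251.
123^1 ≡ 123 (mod 251)
123^2 = (123^1)^2 ≡ 123^2 = 15129 ≡ 69 (mod 251)
123^4 = (123^2)^2 ≡ 69^2 = 4761 ≡ 243 (mod 251)
123^5 = 123^4 · 123^1 ≡ 243 · 123 ≡ 20 (mod 251).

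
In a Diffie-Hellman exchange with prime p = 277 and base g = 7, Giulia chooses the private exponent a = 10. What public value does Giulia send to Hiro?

Public value = 7^10 (mod 277).
7^1 ≡ 7 (mod 277)
7^2 = (7^1)^2 ≡ 7^2 = 49 ≡ 49 (mod 277)
7^4 = (7^2)^2 ≡ 49^2 = 2401 ≡ 185 (mod 277)
7^8 = (7^4)^2 ≡ 185^2 = 34225 ≡ 154 (mod 277)
7^10 = 7^8 · 7^2 ≡ 154 · 49 ≡ 67 (mod 277).

67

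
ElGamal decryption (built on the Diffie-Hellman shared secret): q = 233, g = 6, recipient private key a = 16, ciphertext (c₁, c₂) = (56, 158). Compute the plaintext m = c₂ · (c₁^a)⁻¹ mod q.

Shared mask s = c₁^a mod q = 56^16 mod 233.
56^1 ≡ 56 (mod 233)
56^2 = (56^1)^2 ≡ 56^2 = 3136 ≡ 107 (mod 233)
56^4 = (56^2)^2 ≡ 107^2 = 11449 ≡ 32 (mod 233)
56^8 = (56^4)^2 ≡ 32^2 = 1024 ≡ 92 (mod 233)
56^16 = (56^8)^2 ≡ 92^2 = 8464 ≡ 76 (mod 233)
So s = 76; s⁻¹ ≡ 46 (mod 233).
m = c₂ · s⁻¹ mod 233 = 158 · 46 mod 233 = 45.

45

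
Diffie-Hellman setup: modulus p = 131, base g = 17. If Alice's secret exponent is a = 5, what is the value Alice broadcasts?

Public value = 17^5 mod 131.
17^1 ≡ 17 (mod 131)
17^2 = (17^1)^2 ≡ 17^2 = 289 ≡ 27 (mod 131)
17^4 = (17^2)^2 ≡ 27^2 = 729 ≡ 74 (mod 131)
17^5 = 17^4 · 17^1 ≡ 74 · 17 ≡ 79 (mod 131).

79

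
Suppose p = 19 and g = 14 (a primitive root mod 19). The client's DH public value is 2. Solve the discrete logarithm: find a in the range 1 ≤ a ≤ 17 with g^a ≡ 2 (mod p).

13

Try successive powers of 14 modulo 19:
14^1 ≡ 14
14^2 ≡ 6
14^3 ≡ 8
14^4 ≡ 17
14^5 ≡ 10
14^6 ≡ 7
14^7 ≡ 3
14^8 ≡ 4
14^9 ≡ 18
14^10 ≡ 5
14^11 ≡ 13
14^12 ≡ 11
14^13 ≡ 2
Found: a = 13.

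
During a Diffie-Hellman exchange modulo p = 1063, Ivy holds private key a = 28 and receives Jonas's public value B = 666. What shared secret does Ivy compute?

607

Shared key K = 666^28 mod 1063.
666^1 ≡ 666 (mod 1063)
666^2 = (666^1)^2 ≡ 666^2 = 443556 ≡ 285 (mod 1063)
666^4 = (666^2)^2 ≡ 285^2 = 81225 ≡ 437 (mod 1063)
666^8 = (666^4)^2 ≡ 437^2 = 190969 ≡ 692 (mod 1063)
666^16 = (666^8)^2 ≡ 692^2 = 478864 ≡ 514 (mod 1063)
666^28 = 666^16 · 666^8 · 666^4 ≡ 514 · 692 · 437 ≡ 607 (mod 1063).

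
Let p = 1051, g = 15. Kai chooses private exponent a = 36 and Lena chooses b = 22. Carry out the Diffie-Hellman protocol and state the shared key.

Kai sends A = g^a mod p = 15^36 mod 1051.
15^1 ≡ 15 (mod 1051)
15^2 = (15^1)^2 ≡ 15^2 = 225 ≡ 225 (mod 1051)
15^4 = (15^2)^2 ≡ 225^2 = 50625 ≡ 177 (mod 1051)
15^8 = (15^4)^2 ≡ 177^2 = 31329 ≡ 850 (mod 1051)
15^16 = (15^8)^2 ≡ 850^2 = 722500 ≡ 463 (mod 1051)
15^32 = (15^16)^2 ≡ 463^2 = 214369 ≡ 1016 (mod 1051)
15^36 = 15^32 · 15^4 ≡ 1016 · 177 ≡ 111 (mod 1051).
So A = 111. Lena then computes K = A^b mod p = 111^22 mod 1051.
111^1 ≡ 111 (mod 1051)
111^2 = (111^1)^2 ≡ 111^2 = 12321 ≡ 760 (mod 1051)
111^4 = (111^2)^2 ≡ 760^2 = 577600 ≡ 601 (mod 1051)
111^8 = (111^4)^2 ≡ 601^2 = 361201 ≡ 708 (mod 1051)
111^16 = (111^8)^2 ≡ 708^2 = 501264 ≡ 988 (mod 1051)
111^22 = 111^16 · 111^4 · 111^2 ≡ 988 · 601 · 760 ≡ 500 (mod 1051).

500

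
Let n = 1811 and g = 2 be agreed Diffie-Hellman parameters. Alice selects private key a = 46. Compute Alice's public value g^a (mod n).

1325

Public value = 2^46 (mod 1811).
2^1 ≡ 2 (mod 1811)
2^2 = (2^1)^2 ≡ 2^2 = 4 ≡ 4 (mod 1811)
2^4 = (2^2)^2 ≡ 4^2 = 16 ≡ 16 (mod 1811)
2^8 = (2^4)^2 ≡ 16^2 = 256 ≡ 256 (mod 1811)
2^16 = (2^8)^2 ≡ 256^2 = 65536 ≡ 340 (mod 1811)
2^32 = (2^16)^2 ≡ 340^2 = 115600 ≡ 1507 (mod 1811)
2^46 = 2^32 · 2^8 · 2^4 · 2^2 ≡ 1507 · 256 · 16 · 4 ≡ 1325 (mod 1811).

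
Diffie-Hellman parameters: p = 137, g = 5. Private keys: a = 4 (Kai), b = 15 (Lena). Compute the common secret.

Kai sends A = g^a mod p = 5^4 mod 137.
5^1 ≡ 5 (mod 137)
5^2 = (5^1)^2 ≡ 5^2 = 25 ≡ 25 (mod 137)
5^4 = (5^2)^2 ≡ 25^2 = 625 ≡ 77 (mod 137)
So A = 77. Lena then computes K = A^b mod p = 77^15 mod 137.
77^1 ≡ 77 (mod 137)
77^2 = (77^1)^2 ≡ 77^2 = 5929 ≡ 38 (mod 137)
77^4 = (77^2)^2 ≡ 38^2 = 1444 ≡ 74 (mod 137)
77^8 = (77^4)^2 ≡ 74^2 = 5476 ≡ 133 (mod 137)
77^15 = 77^8 · 77^4 · 77^2 · 77^1 ≡ 133 · 74 · 38 · 77 ≡ 18 (mod 137).

18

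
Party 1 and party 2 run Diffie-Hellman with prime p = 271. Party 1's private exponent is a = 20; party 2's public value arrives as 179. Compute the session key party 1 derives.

Shared key K = 179^20 mod 271.
179^1 ≡ 179 (mod 271)
179^2 = (179^1)^2 ≡ 179^2 = 32041 ≡ 63 (mod 271)
179^4 = (179^2)^2 ≡ 63^2 = 3969 ≡ 175 (mod 271)
179^8 = (179^4)^2 ≡ 175^2 = 30625 ≡ 2 (mod 271)
179^16 = (179^8)^2 ≡ 2^2 = 4 ≡ 4 (mod 271)
179^20 = 179^16 · 179^4 ≡ 4 · 175 ≡ 158 (mod 271).

158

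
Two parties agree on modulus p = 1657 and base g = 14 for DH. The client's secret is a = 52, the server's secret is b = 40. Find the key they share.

16

The client sends A = g^a mod p = 14^52 mod 1657.
14^1 ≡ 14 (mod 1657)
14^2 = (14^1)^2 ≡ 14^2 = 196 ≡ 196 (mod 1657)
14^4 = (14^2)^2 ≡ 196^2 = 38416 ≡ 305 (mod 1657)
14^8 = (14^4)^2 ≡ 305^2 = 93025 ≡ 233 (mod 1657)
14^16 = (14^8)^2 ≡ 233^2 = 54289 ≡ 1265 (mod 1657)
14^32 = (14^16)^2 ≡ 1265^2 = 1600225 ≡ 1220 (mod 1657)
14^52 = 14^32 · 14^16 · 14^4 ≡ 1220 · 1265 · 305 ≡ 853 (mod 1657).
So A = 853. The server then computes K = A^b mod p = 853^40 mod 1657.
853^1 ≡ 853 (mod 1657)
853^2 = (853^1)^2 ≡ 853^2 = 727609 ≡ 186 (mod 1657)
853^4 = (853^2)^2 ≡ 186^2 = 34596 ≡ 1456 (mod 1657)
853^8 = (853^4)^2 ≡ 1456^2 = 2119936 ≡ 633 (mod 1657)
853^16 = (853^8)^2 ≡ 633^2 = 400689 ≡ 1352 (mod 1657)
853^32 = (853^16)^2 ≡ 1352^2 = 1827904 ≡ 233 (mod 1657)
853^40 = 853^32 · 853^8 ≡ 233 · 633 ≡ 16 (mod 1657).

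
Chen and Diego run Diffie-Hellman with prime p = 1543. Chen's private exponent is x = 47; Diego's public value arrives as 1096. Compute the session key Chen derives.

62

Shared key K = 1096^47 mod 1543.
1096^1 ≡ 1096 (mod 1543)
1096^2 = (1096^1)^2 ≡ 1096^2 = 1201216 ≡ 762 (mod 1543)
1096^4 = (1096^2)^2 ≡ 762^2 = 580644 ≡ 476 (mod 1543)
1096^8 = (1096^4)^2 ≡ 476^2 = 226576 ≡ 1298 (mod 1543)
1096^16 = (1096^8)^2 ≡ 1298^2 = 1684804 ≡ 1391 (mod 1543)
1096^32 = (1096^16)^2 ≡ 1391^2 = 1934881 ≡ 1502 (mod 1543)
1096^47 = 1096^32 · 1096^8 · 1096^4 · 1096^2 · 1096^1 ≡ 1502 · 1298 · 476 · 762 · 1096 ≡ 62 (mod 1543).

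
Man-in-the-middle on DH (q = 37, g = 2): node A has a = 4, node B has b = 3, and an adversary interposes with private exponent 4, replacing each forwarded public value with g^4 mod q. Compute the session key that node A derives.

Node A receives an adversary's public value M = 2^4 mod 37 instead of the honest one.
2^1 ≡ 2 (mod 37)
2^2 = (2^1)^2 ≡ 2^2 = 4 ≡ 4 (mod 37)
2^4 = (2^2)^2 ≡ 4^2 = 16 ≡ 16 (mod 37)
So M = 16. Node A computes K = M^4 mod 37.
16^1 ≡ 16 (mod 37)
16^2 = (16^1)^2 ≡ 16^2 = 256 ≡ 34 (mod 37)
16^4 = (16^2)^2 ≡ 34^2 = 1156 ≡ 9 (mod 37)

9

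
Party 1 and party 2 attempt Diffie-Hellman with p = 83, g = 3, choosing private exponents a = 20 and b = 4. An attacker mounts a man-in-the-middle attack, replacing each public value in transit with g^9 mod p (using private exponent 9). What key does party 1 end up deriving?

Party 1 receives an attacker's public value M = 3^9 mod 83 instead of the honest one.
3^1 ≡ 3 (mod 83)
3^2 = (3^1)^2 ≡ 3^2 = 9 ≡ 9 (mod 83)
3^4 = (3^2)^2 ≡ 9^2 = 81 ≡ 81 (mod 83)
3^8 = (3^4)^2 ≡ 81^2 = 6561 ≡ 4 (mod 83)
3^9 = 3^8 · 3^1 ≡ 4 · 3 ≡ 12 (mod 83).
So M = 12. Party 1 computes K = M^20 mod 83.
12^1 ≡ 12 (mod 83)
12^2 = (12^1)^2 ≡ 12^2 = 144 ≡ 61 (mod 83)
12^4 = (12^2)^2 ≡ 61^2 = 3721 ≡ 69 (mod 83)
12^8 = (12^4)^2 ≡ 69^2 = 4761 ≡ 30 (mod 83)
12^16 = (12^8)^2 ≡ 30^2 = 900 ≡ 70 (mod 83)
12^20 = 12^16 · 12^4 ≡ 70 · 69 ≡ 16 (mod 83).

16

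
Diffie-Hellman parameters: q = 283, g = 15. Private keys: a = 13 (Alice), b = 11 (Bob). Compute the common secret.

Bob sends B = g^b mod q = 15^11 mod 283.
15^1 ≡ 15 (mod 283)
15^2 = (15^1)^2 ≡ 15^2 = 225 ≡ 225 (mod 283)
15^4 = (15^2)^2 ≡ 225^2 = 50625 ≡ 251 (mod 283)
15^8 = (15^4)^2 ≡ 251^2 = 63001 ≡ 175 (mod 283)
15^11 = 15^8 · 15^2 · 15^1 ≡ 175 · 225 · 15 ≡ 4 (mod 283).
So B = 4. Alice then computes K = B^a mod q = 4^13 mod 283.
4^1 ≡ 4 (mod 283)
4^2 = (4^1)^2 ≡ 4^2 = 16 ≡ 16 (mod 283)
4^4 = (4^2)^2 ≡ 16^2 = 256 ≡ 256 (mod 283)
4^8 = (4^4)^2 ≡ 256^2 = 65536 ≡ 163 (mod 283)
4^13 = 4^8 · 4^4 · 4^1 ≡ 163 · 256 · 4 ≡ 225 (mod 283).

225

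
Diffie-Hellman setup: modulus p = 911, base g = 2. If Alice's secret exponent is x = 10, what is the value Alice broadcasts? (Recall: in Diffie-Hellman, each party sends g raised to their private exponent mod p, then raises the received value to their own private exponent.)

113

Public value = 2^10 (mod 911).
2^1 ≡ 2 (mod 911)
2^2 = (2^1)^2 ≡ 2^2 = 4 ≡ 4 (mod 911)
2^4 = (2^2)^2 ≡ 4^2 = 16 ≡ 16 (mod 911)
2^8 = (2^4)^2 ≡ 16^2 = 256 ≡ 256 (mod 911)
2^10 = 2^8 · 2^2 ≡ 256 · 4 ≡ 113 (mod 911).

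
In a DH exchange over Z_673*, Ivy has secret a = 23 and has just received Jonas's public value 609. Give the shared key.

347

Shared key K = 609^23 mod 673.
609^1 ≡ 609 (mod 673)
609^2 = (609^1)^2 ≡ 609^2 = 370881 ≡ 58 (mod 673)
609^4 = (609^2)^2 ≡ 58^2 = 3364 ≡ 672 (mod 673)
609^8 = (609^4)^2 ≡ 672^2 = 451584 ≡ 1 (mod 673)
609^16 = (609^8)^2 ≡ 1^2 = 1 ≡ 1 (mod 673)
609^23 = 609^16 · 609^4 · 609^2 · 609^1 ≡ 1 · 672 · 58 · 609 ≡ 347 (mod 673).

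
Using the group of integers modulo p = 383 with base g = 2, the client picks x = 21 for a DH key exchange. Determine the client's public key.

Public value = 2^21 (mod 383).
2^1 ≡ 2 (mod 383)
2^2 = (2^1)^2 ≡ 2^2 = 4 ≡ 4 (mod 383)
2^4 = (2^2)^2 ≡ 4^2 = 16 ≡ 16 (mod 383)
2^8 = (2^4)^2 ≡ 16^2 = 256 ≡ 256 (mod 383)
2^16 = (2^8)^2 ≡ 256^2 = 65536 ≡ 43 (mod 383)
2^21 = 2^16 · 2^4 · 2^1 ≡ 43 · 16 · 2 ≡ 227 (mod 383).

227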